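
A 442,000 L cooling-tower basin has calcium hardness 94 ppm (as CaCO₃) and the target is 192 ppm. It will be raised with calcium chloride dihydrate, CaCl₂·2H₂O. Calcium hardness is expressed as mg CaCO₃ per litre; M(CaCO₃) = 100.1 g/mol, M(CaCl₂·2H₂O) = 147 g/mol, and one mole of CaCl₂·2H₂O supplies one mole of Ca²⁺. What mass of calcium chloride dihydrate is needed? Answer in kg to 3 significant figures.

Hardness to add: (192 − 94) = 98 mg/L as CaCO₃ × 442,000 L = 43,320 g as CaCO₃.
Moles of Ca²⁺ (1 mol Ca²⁺ ≡ 1 mol CaCO₃): 43,320 / 100.1 g/mol = 432.7 mol.
Mass of CaCl₂·2H₂O: 432.7 × 147 = 63,610 g.

63.6 kg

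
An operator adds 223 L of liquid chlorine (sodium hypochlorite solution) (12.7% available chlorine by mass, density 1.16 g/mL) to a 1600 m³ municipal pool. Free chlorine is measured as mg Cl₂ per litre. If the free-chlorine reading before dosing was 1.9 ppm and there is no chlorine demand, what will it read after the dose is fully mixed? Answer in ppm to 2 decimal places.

22.43 ppm

Volume: 1600 m³ = 1,600,000 L.
Mass of solution: 223 L × 1000 mL/L × 1.16 g/mL = 258,700 g.
Available chlorine delivered: 258,700 g × 0.127 = 32,850 g as Cl₂.
Concentration rise: 32,850 g / 1,600,000 L = 20.53 mg/L = 20.53 ppm.
Final FC: 1.9 + 20.53 = 22.43 ppm.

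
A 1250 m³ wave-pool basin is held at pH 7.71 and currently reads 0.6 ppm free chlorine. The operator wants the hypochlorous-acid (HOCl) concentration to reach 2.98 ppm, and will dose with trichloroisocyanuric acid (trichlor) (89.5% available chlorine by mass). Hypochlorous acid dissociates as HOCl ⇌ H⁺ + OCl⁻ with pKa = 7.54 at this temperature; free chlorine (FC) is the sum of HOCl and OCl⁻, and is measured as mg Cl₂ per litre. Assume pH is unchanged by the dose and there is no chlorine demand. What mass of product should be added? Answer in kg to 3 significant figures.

Volume: 1250 m³ = 1,250,000 L.
[OCl⁻]/[HOCl] = 10^(pH − pKa) = 10^(7.71 − 7.54) = 1.479; fraction as HOCl = 1/(1 + 1.479) = 0.4034.
Free chlorine required for 2.98 ppm HOCl: 2.98 / 0.4034 = 7.388 ppm.
FC to add: 7.388 − 0.6 = 6.788 mg/L as Cl₂.
Cl₂ equivalent: 6.788 mg/L × 1,250,000 L = 8485 g.
Product at 89.5% available Cl: 8485 / 0.895 = 9480 g.

9.48 kg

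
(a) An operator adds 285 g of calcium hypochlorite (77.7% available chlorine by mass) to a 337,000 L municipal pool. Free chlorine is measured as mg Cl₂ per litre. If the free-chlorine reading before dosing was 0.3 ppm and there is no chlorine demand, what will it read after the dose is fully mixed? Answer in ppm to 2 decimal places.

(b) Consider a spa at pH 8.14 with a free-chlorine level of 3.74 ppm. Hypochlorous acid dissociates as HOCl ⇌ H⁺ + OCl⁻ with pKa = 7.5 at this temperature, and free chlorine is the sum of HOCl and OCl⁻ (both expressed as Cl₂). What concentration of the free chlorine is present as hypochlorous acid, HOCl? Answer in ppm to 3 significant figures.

(a) Available chlorine delivered: 285 g × 0.777 = 221.4 g as Cl₂.
(a) Concentration rise: 221.4 g / 337,000 L = 0.6571 mg/L = 0.66 ppm.
(a) Final FC: 0.3 + 0.66 = 0.96 ppm.

(b) [OCl⁻]/[HOCl] = 10^(pH − pKa) = 10^(8.14 − 7.5) = 10^0.64 = 4.365.
(b) Fraction as HOCl = 1 / (1 + 4.365) = 0.1864.
(b) HOCl = 0.1864 × 3.74 ppm = 0.6971 ppm.

(a) 0.96 ppm; (b) 0.697 ppm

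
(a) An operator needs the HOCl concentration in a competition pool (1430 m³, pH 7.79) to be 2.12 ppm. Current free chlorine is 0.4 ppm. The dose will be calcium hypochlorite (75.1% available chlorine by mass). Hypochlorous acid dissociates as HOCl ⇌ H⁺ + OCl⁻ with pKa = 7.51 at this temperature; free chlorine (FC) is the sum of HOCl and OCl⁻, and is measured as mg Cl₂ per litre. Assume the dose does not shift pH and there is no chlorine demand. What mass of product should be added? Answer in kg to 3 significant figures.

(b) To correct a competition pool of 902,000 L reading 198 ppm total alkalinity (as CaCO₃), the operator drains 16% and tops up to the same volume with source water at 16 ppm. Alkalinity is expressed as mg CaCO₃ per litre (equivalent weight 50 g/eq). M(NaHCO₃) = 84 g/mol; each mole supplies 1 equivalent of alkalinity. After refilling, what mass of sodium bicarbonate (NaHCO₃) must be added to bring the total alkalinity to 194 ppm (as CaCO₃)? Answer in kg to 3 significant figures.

(a) 11.0 kg; (b) 38.1 kg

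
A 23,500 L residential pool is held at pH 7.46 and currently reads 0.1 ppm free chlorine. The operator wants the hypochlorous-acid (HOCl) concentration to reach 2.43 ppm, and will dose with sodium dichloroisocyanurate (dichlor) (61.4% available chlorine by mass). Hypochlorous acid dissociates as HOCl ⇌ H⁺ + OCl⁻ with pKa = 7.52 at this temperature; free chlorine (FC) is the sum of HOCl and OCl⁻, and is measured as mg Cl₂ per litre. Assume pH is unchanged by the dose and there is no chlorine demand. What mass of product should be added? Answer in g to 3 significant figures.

170 g

[OCl⁻]/[HOCl] = 10^(pH − pKa) = 10^(7.46 − 7.52) = 0.871; fraction as HOCl = 1/(1 + 0.871) = 0.5345.
Free chlorine required for 2.43 ppm HOCl: 2.43 / 0.5345 = 4.546 ppm.
FC to add: 4.546 − 0.1 = 4.446 mg/L as Cl₂.
Cl₂ equivalent: 4.446 mg/L × 23,500 L = 104.5 g.
Product at 61.4% available Cl: 104.5 / 0.614 = 170.2 g.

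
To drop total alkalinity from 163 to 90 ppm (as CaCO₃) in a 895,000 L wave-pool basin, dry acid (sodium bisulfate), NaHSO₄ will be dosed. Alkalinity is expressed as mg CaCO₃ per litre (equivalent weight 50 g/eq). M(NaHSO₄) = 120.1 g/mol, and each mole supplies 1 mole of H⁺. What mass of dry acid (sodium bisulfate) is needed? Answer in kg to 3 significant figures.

157 kg

Alkalinity to neutralize: (163 − 90) = 73 mg/L as CaCO₃ × 895,000 L = 65,340 g as CaCO₃.
Equivalents of H⁺ required: 65,340 ÷ 50 g/eq = 1307 eq = 1307 mol NaHSO₄.
Mass of NaHSO₄: 1307 × 120.1 = 156,900 g.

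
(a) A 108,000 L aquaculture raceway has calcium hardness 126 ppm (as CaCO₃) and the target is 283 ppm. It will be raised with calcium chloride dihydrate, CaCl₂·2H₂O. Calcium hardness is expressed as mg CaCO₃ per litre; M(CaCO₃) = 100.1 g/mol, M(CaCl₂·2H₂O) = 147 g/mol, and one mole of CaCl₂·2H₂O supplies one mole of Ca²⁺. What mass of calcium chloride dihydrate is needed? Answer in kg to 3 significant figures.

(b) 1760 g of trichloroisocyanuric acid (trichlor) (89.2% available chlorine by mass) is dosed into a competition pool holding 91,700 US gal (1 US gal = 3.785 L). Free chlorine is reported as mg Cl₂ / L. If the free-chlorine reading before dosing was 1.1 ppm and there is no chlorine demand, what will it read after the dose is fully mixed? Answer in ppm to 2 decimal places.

(a) 24.9 kg; (b) 5.62 ppm

(a) Hardness to add: (283 − 126) = 157 mg/L as CaCO₃ × 108,000 L = 16,960 g as CaCO₃.
(a) Moles of Ca²⁺ (1 mol Ca²⁺ ≡ 1 mol CaCO₃): 16,960 / 100.1 g/mol = 169.4 mol.
(a) Mass of CaCl₂·2H₂O: 169.4 × 147 = 24,900 g.

(b) Volume: 91,700 US gal × 3.785 L/gal = 347,084 L.
(b) Available chlorine delivered: 1760 g × 0.892 = 1570 g as Cl₂.
(b) Concentration rise: 1570 g / 347,084 L = 4.523 mg/L = 4.52 ppm.
(b) Final FC: 1.1 + 4.52 = 5.62 ppm.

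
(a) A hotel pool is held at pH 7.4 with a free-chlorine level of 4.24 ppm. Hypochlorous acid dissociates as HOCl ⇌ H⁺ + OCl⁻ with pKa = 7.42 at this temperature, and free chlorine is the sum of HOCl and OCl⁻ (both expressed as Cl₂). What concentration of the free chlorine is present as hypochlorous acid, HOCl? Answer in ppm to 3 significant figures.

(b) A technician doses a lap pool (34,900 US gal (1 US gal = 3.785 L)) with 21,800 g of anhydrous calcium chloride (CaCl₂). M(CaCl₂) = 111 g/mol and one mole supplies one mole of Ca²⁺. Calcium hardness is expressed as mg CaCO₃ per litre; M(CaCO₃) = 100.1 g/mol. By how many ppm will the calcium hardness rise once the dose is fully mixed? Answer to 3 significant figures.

(a) [OCl⁻]/[HOCl] = 10^(pH − pKa) = 10^(7.4 − 7.42) = 10^-0.02 = 0.955.
(a) Fraction as HOCl = 1 / (1 + 0.955) = 0.5115.
(a) HOCl = 0.5115 × 4.24 ppm = 2.169 ppm.

(b) Volume: 34,900 US gal × 3.785 L/gal = 132,096 L.
(b) Moles of Ca²⁺: 21,800 g ÷ 111 g/mol = 196.4 mol.
(b) As CaCO₃: 196.4 mol × 100.1 g/mol = 19,660 g.
(b) Rise: 19,660 g / 132,096 L × 1000 = 148.8 mg/L.

(a) 2.17 ppm; (b) 149 ppm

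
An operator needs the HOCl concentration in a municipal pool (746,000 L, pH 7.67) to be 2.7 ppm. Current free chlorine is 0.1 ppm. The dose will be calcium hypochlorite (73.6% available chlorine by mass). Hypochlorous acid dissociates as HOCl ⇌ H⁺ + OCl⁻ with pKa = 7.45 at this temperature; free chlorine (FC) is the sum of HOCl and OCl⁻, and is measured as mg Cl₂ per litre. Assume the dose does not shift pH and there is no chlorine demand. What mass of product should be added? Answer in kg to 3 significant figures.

[OCl⁻]/[HOCl] = 10^(pH − pKa) = 10^(7.67 − 7.45) = 1.66; fraction as HOCl = 1/(1 + 1.66) = 0.376.
Free chlorine required for 2.7 ppm HOCl: 2.7 / 0.376 = 7.181 ppm.
FC to add: 7.181 − 0.1 = 7.081 mg/L as Cl₂.
Cl₂ equivalent: 7.081 mg/L × 746,000 L = 5282 g.
Product at 73.6% available Cl: 5282 / 0.736 = 7177 g.

7.18 kg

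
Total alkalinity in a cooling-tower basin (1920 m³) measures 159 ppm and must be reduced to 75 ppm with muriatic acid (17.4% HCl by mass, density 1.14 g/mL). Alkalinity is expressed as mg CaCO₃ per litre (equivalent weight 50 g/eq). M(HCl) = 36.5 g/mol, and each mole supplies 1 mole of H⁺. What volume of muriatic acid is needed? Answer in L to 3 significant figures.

594 L

Volume: 1920 m³ = 1,920,000 L.
Alkalinity to neutralize: (159 − 75) = 84 mg/L as CaCO₃ × 1,920,000 L = 161,300 g as CaCO₃.
Equivalents of H⁺ required: 161,300 ÷ 50 g/eq = 3226 eq = 3226 mol HCl.
Mass of HCl: 3226 × 36.5 = 117,700 g.
Mass of 17.4% solution: 117,700 / 0.174 = 676,600 g.
Volume: 676,600 g ÷ 1.14 g/mL = 593,500 mL.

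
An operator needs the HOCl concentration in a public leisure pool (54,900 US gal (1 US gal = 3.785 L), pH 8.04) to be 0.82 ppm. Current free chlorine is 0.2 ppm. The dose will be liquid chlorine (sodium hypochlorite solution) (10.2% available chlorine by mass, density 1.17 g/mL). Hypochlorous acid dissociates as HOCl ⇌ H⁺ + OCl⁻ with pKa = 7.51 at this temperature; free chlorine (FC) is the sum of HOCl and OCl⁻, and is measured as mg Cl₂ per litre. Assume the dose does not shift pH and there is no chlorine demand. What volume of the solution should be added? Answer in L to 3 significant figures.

5.92 L

Volume: 54,900 US gal × 3.785 L/gal = 207,796 L.
[OCl⁻]/[HOCl] = 10^(pH − pKa) = 10^(8.04 − 7.51) = 3.388; fraction as HOCl = 1/(1 + 3.388) = 0.2279.
Free chlorine required for 0.82 ppm HOCl: 0.82 / 0.2279 = 3.599 ppm.
FC to add: 3.599 − 0.2 = 3.399 mg/L as Cl₂.
Cl₂ equivalent: 3.399 mg/L × 207,796 L = 706.2 g.
Product at 10.2% available Cl: 706.2 / 0.102 = 6924 g.
Volume: 6924 g ÷ 1.17 g/mL = 5918 mL.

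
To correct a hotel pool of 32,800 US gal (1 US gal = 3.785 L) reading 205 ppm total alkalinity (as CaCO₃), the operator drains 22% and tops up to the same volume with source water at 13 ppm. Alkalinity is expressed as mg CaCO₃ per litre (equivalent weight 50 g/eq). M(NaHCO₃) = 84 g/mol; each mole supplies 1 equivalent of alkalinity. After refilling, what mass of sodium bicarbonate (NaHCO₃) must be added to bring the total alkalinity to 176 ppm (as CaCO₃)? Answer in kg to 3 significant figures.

Volume: 32,800 US gal × 3.785 L/gal = 124,148 L.
After draining 22% and refilling: 205 × 0.78 + 13 × 0.22 = 162.76 ppm.
Deficit to target: 176 − 162.76 = 13.24 mg/L.
As CaCO₃: 13.24 mg/L × 124,148 L = 1644 g; ÷ 50 g/eq ÷ 1 = 32.87 mol NaHCO₃.
Mass: 32.87 × 84 = 2761 g.

2.76 kg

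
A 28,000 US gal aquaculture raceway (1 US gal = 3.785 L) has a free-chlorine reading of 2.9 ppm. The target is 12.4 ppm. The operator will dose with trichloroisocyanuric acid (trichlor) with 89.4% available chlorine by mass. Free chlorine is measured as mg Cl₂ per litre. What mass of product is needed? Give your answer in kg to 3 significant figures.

1.13 kg

Volume: 28,000 US gal × 3.785 L/gal = 105,980 L.
Chlorine deficit: 12.4 − 2.9 = 9.5 ppm = 9.5 mg/L as Cl₂.
Cl₂ equivalent needed: 9.5 mg/L × 105,980 L = 1,007,000 mg = 1007 g.
Product at 89.4% available chlorine: 1007 / 0.894 = 1126 g.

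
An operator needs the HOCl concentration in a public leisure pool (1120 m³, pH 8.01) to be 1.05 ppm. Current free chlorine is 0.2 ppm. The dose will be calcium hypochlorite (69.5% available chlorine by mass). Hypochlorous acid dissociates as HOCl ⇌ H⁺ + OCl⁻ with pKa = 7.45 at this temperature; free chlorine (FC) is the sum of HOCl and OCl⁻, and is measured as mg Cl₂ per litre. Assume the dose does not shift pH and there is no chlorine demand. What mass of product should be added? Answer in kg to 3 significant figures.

Volume: 1120 m³ = 1,120,000 L.
[OCl⁻]/[HOCl] = 10^(pH − pKa) = 10^(8.01 − 7.45) = 3.631; fraction as HOCl = 1/(1 + 3.631) = 0.2159.
Free chlorine required for 1.05 ppm HOCl: 1.05 / 0.2159 = 4.862 ppm.
FC to add: 4.862 − 0.2 = 4.662 mg/L as Cl₂.
Cl₂ equivalent: 4.662 mg/L × 1,120,000 L = 5222 g.
Product at 69.5% available Cl: 5222 / 0.695 = 7513 g.

7.51 kg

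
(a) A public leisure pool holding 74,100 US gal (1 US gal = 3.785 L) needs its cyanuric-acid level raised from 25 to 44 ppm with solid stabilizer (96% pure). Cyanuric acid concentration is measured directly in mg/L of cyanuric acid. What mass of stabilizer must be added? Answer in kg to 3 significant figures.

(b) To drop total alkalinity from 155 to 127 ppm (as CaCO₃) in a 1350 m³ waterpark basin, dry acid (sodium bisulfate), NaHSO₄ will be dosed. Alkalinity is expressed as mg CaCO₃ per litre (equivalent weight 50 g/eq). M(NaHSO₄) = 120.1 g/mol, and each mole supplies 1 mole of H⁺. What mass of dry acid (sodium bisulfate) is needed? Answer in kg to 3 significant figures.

(a) Volume: 74,100 US gal × 3.785 L/gal = 280,468 L.
(a) CYA to add: (44 − 25) = 19 mg/L × 280,468 L = 5329 g cyanuric acid.
(a) At 96% purity: 5329 / 0.96 = 5551 g product.

(b) Volume: 1350 m³ = 1,350,000 L.
(b) Alkalinity to neutralize: (155 − 127) = 28 mg/L as CaCO₃ × 1,350,000 L = 37,800 g as CaCO₃.
(b) Equivalents of H⁺ required: 37,800 ÷ 50 g/eq = 756 eq = 756 mol NaHSO₄.
(b) Mass of NaHSO₄: 756 × 120.1 = 90,800 g.

(a) 5.55 kg; (b) 90.8 kg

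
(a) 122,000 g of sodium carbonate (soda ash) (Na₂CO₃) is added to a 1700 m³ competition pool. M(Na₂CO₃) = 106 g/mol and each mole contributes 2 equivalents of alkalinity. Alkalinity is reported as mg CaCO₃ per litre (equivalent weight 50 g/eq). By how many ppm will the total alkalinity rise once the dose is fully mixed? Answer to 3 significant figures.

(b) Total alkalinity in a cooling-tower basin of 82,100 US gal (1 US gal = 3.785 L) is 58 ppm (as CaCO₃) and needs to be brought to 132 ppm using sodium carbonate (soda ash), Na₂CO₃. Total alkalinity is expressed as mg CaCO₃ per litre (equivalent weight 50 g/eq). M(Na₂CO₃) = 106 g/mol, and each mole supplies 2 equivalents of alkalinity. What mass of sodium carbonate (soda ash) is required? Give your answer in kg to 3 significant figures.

(a) 67.7 ppm; (b) 24.4 kg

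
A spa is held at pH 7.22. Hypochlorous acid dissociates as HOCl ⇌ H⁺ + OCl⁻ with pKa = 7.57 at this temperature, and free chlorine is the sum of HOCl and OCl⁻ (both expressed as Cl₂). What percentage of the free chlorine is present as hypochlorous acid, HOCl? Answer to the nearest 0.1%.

69.1%

[OCl⁻]/[HOCl] = 10^(pH − pKa) = 10^(7.22 − 7.57) = 10^-0.35 = 0.4467.
Fraction as HOCl = 1 / (1 + 0.4467) = 0.6912.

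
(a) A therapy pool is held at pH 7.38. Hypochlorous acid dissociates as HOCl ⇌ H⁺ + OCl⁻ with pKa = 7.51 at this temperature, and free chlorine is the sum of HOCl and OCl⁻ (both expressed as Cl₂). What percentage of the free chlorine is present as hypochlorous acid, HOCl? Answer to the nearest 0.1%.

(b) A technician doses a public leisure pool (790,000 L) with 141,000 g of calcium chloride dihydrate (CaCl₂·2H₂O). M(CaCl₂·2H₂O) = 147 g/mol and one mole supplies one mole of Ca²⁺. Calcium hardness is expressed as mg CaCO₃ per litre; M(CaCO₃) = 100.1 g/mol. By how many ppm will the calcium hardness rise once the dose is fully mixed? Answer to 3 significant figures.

(a) [OCl⁻]/[HOCl] = 10^(pH − pKa) = 10^(7.38 − 7.51) = 10^-0.13 = 0.7413.
(a) Fraction as HOCl = 1 / (1 + 0.7413) = 0.5743.

(b) Moles of Ca²⁺: 141,000 g ÷ 147 g/mol = 959.2 mol.
(b) As CaCO₃: 959.2 mol × 100.1 g/mol = 96,010 g.
(b) Rise: 96,010 g / 790,000 L × 1000 = 121.5 mg/L.

(a) 57.4%; (b) 122 ppm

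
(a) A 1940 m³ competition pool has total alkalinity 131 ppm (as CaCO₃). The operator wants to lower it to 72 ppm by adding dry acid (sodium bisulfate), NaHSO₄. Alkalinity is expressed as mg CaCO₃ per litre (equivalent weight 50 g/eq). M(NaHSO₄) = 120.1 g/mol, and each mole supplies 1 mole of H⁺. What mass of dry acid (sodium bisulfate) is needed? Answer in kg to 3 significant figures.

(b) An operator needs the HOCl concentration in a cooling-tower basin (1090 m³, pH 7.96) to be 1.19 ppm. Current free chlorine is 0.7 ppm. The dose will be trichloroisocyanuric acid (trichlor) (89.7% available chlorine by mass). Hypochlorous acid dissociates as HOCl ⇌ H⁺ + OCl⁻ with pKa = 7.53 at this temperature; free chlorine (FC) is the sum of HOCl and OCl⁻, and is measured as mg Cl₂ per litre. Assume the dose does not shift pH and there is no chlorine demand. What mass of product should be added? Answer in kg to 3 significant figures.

(a) 275 kg; (b) 4.49 kg

(a) Volume: 1940 m³ = 1,940,000 L.
(a) Alkalinity to neutralize: (131 − 72) = 59 mg/L as CaCO₃ × 1,940,000 L = 114,500 g as CaCO₃.
(a) Equivalents of H⁺ required: 114,500 ÷ 50 g/eq = 2289 eq = 2289 mol NaHSO₄.
(a) Mass of NaHSO₄: 2289 × 120.1 = 274,900 g.

(b) Volume: 1090 m³ = 1,090,000 L.
(b) [OCl⁻]/[HOCl] = 10^(pH − pKa) = 10^(7.96 − 7.53) = 2.692; fraction as HOCl = 1/(1 + 2.692) = 0.2709.
(b) Free chlorine required for 1.19 ppm HOCl: 1.19 / 0.2709 = 4.393 ppm.
(b) FC to add: 4.393 − 0.7 = 3.693 mg/L as Cl₂.
(b) Cl₂ equivalent: 3.693 mg/L × 1,090,000 L = 4025 g.
(b) Product at 89.7% available Cl: 4025 / 0.897 = 4488 g.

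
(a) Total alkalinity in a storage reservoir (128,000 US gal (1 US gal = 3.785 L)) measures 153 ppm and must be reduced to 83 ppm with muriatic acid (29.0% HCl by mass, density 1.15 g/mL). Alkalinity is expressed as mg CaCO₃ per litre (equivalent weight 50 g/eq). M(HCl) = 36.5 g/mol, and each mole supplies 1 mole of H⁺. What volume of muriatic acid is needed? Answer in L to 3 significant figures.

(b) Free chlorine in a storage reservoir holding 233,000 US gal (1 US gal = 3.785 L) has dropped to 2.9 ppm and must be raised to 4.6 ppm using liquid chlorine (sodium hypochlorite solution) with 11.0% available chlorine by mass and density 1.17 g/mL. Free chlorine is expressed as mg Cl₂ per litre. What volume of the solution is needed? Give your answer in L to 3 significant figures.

(a) Volume: 128,000 US gal × 3.785 L/gal = 484,480 L.
(a) Alkalinity to neutralize: (153 − 83) = 70 mg/L as CaCO₃ × 484,480 L = 33,910 g as CaCO₃.
(a) Equivalents of H⁺ required: 33,910 ÷ 50 g/eq = 678.3 eq = 678.3 mol HCl.
(a) Mass of HCl: 678.3 × 36.5 = 24,760 g.
(a) Mass of 29.0% solution: 24,760 / 0.29 = 85,370 g.
(a) Volume: 85,370 g ÷ 1.15 g/mL = 74,230 mL.

(b) Volume: 233,000 US gal × 3.785 L/gal = 881,905 L.
(b) Chlorine deficit: 4.6 − 2.9 = 1.7 ppm = 1.7 mg/L as Cl₂.
(b) Cl₂ equivalent needed: 1.7 mg/L × 881,905 L = 1,499,000 mg = 1499 g.
(b) Product at 11.0% available chlorine: 1499 / 0.11 = 13,630 g.
(b) Volume at density 1.17 g/mL: 13,630 g ÷ 1.17 g/mL = 11,650 mL.

(a) 74.2 L; (b) 11.6 L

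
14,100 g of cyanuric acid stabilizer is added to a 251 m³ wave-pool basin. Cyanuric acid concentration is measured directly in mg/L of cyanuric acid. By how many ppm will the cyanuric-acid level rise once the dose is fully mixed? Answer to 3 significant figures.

Volume: 251 m³ = 251,000 L.
Rise: 14,100 g / 251,000 L × 1000 = 56.18 mg/L.

56.2 ppm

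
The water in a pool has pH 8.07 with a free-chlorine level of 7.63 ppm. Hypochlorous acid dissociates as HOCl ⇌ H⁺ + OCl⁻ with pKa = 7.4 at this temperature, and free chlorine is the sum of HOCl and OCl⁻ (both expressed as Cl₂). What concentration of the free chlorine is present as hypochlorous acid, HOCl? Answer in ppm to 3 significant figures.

[OCl⁻]/[HOCl] = 10^(pH − pKa) = 10^(8.07 − 7.4) = 10^0.67 = 4.677.
Fraction as HOCl = 1 / (1 + 4.677) = 0.1761.
HOCl = 0.1761 × 7.63 ppm = 1.344 ppm.

1.34 ppm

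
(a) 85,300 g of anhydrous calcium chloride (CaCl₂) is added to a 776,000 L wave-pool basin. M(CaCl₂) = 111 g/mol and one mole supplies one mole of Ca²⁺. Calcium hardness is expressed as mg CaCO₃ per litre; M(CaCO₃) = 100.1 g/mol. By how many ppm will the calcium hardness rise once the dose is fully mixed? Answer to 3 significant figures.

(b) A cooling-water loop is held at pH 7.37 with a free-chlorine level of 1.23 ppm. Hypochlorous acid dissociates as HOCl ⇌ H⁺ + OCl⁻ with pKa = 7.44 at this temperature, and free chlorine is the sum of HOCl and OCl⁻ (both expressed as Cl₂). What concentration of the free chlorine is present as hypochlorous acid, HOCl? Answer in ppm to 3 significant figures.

(a) 99.1 ppm; (b) 0.664 ppm

(a) Moles of Ca²⁺: 85,300 g ÷ 111 g/mol = 768.5 mol.
(a) As CaCO₃: 768.5 mol × 100.1 g/mol = 76,920 g.
(a) Rise: 76,920 g / 776,000 L × 1000 = 99.13 mg/L.

(b) [OCl⁻]/[HOCl] = 10^(pH − pKa) = 10^(7.37 − 7.44) = 10^-0.07 = 0.8511.
(b) Fraction as HOCl = 1 / (1 + 0.8511) = 0.5402.
(b) HOCl = 0.5402 × 1.23 ppm = 0.6645 ppm.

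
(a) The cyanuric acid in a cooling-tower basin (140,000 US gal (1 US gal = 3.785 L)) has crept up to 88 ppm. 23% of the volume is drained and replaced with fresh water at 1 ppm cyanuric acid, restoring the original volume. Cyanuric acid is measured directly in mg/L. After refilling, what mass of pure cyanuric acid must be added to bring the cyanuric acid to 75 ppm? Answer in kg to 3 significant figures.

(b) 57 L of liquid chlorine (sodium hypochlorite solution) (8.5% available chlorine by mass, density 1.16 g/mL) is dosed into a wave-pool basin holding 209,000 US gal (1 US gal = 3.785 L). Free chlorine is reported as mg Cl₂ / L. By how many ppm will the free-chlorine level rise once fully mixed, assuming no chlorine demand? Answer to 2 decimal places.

(a) Volume: 140,000 US gal × 3.785 L/gal = 529,900 L.
(a) After draining 23% and refilling: 88 × 0.77 + 1 × 0.23 = 67.99 ppm.
(a) Deficit to target: 75 − 67.99 = 7.01 mg/L.
(a) Mass: 7.01 mg/L × 529,900 L = 3715 g cyanuric acid.

(b) Volume: 209,000 US gal × 3.785 L/gal = 791,065 L.
(b) Mass of solution: 57 L × 1000 mL/L × 1.16 g/mL = 66,120 g.
(b) Available chlorine delivered: 66,120 g × 0.085 = 5620 g as Cl₂.
(b) Concentration rise: 5620 g / 791,065 L = 7.105 mg/L = 7.10 ppm.

(a) 3.71 kg; (b) 7.10 ppm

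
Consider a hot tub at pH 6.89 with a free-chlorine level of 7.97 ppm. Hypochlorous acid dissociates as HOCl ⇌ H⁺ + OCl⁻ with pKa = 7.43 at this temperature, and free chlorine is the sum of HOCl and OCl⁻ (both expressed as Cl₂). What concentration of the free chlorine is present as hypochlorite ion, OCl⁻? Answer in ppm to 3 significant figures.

[OCl⁻]/[HOCl] = 10^(pH − pKa) = 10^(6.89 − 7.43) = 10^-0.54 = 0.2884.
Fraction as HOCl = 1 / (1 + 0.2884) = 0.7762.
OCl⁻ = (1 − 0.7762) × 7.97 ppm = 1.784 ppm.

1.78 ppm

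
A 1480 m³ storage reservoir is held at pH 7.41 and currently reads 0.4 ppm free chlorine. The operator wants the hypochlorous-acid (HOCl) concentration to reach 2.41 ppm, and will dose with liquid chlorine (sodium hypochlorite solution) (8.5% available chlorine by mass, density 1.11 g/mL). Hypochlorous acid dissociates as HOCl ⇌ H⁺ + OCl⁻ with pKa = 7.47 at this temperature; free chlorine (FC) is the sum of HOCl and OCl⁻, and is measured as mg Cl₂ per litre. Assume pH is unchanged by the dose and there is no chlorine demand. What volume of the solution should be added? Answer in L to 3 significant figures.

64.5 L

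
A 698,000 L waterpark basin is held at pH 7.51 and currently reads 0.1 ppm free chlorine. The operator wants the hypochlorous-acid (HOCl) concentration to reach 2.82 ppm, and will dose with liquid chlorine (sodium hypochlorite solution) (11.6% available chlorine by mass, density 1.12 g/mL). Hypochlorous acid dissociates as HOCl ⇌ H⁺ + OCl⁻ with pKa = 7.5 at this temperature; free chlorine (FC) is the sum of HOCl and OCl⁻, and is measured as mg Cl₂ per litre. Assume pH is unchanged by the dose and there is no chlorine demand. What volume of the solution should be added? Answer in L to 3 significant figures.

[OCl⁻]/[HOCl] = 10^(pH − pKa) = 10^(7.51 − 7.5) = 1.023; fraction as HOCl = 1/(1 + 1.023) = 0.4942.
Free chlorine required for 2.82 ppm HOCl: 2.82 / 0.4942 = 5.706 ppm.
FC to add: 5.706 − 0.1 = 5.606 mg/L as Cl₂.
Cl₂ equivalent: 5.606 mg/L × 698,000 L = 3913 g.
Product at 11.6% available Cl: 3913 / 0.116 = 33,730 g.
Volume: 33,730 g ÷ 1.12 g/mL = 30,120 mL.

30.1 L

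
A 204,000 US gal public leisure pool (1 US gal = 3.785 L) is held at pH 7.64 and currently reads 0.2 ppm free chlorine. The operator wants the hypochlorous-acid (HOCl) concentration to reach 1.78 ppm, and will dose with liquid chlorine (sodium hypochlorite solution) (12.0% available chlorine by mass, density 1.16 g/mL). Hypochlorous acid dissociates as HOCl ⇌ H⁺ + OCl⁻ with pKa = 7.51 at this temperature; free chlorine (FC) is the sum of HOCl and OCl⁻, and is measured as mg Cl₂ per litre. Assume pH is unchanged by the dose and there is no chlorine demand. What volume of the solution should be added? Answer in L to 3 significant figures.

Volume: 204,000 US gal × 3.785 L/gal = 772,140 L.
[OCl⁻]/[HOCl] = 10^(pH − pKa) = 10^(7.64 − 7.51) = 1.349; fraction as HOCl = 1/(1 + 1.349) = 0.4257.
Free chlorine required for 1.78 ppm HOCl: 1.78 / 0.4257 = 4.181 ppm.
FC to add: 4.181 − 0.2 = 3.981 mg/L as Cl₂.
Cl₂ equivalent: 3.981 mg/L × 772,140 L = 3074 g.
Product at 12.0% available Cl: 3074 / 0.12 = 25,620 g.
Volume: 25,620 g ÷ 1.16 g/mL = 22,080 mL.

22.1 L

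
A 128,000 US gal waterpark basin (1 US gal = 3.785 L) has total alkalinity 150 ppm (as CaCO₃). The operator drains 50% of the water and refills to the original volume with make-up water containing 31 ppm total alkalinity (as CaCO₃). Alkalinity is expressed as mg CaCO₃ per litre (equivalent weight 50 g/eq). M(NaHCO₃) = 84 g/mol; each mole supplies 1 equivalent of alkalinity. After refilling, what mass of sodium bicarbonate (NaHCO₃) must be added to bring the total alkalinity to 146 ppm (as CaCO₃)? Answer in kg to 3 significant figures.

45.2 kg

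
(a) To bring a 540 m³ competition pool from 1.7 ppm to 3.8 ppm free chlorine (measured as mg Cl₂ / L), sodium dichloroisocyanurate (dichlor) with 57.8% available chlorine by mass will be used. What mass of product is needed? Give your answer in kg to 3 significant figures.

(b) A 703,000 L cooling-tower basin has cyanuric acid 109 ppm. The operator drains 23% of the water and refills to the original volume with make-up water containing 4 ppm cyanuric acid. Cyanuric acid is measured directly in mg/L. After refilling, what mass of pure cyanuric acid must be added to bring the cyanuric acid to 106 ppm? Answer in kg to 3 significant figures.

(a) 1.96 kg; (b) 14.9 kg

(a) Volume: 540 m³ = 540,000 L.
(a) Chlorine deficit: 3.8 − 1.7 = 2.1 ppm = 2.1 mg/L as Cl₂.
(a) Cl₂ equivalent needed: 2.1 mg/L × 540,000 L = 1,134,000 mg = 1134 g.
(a) Product at 57.8% available chlorine: 1134 / 0.578 = 1962 g.

(b) After draining 23% and refilling: 109 × 0.77 + 4 × 0.23 = 84.85 ppm.
(b) Deficit to target: 106 − 84.85 = 21.15 mg/L.
(b) Mass: 21.15 mg/L × 703,000 L = 14,870 g cyanuric acid.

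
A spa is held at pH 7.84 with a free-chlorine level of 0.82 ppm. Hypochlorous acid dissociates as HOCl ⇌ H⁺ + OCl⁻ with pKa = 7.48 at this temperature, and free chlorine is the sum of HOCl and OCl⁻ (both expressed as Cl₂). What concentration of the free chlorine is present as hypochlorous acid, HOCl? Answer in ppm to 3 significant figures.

0.249 ppm

[OCl⁻]/[HOCl] = 10^(pH − pKa) = 10^(7.84 − 7.48) = 10^0.36 = 2.291.
Fraction as HOCl = 1 / (1 + 2.291) = 0.3039.
HOCl = 0.3039 × 0.82 ppm = 0.2492 ppm.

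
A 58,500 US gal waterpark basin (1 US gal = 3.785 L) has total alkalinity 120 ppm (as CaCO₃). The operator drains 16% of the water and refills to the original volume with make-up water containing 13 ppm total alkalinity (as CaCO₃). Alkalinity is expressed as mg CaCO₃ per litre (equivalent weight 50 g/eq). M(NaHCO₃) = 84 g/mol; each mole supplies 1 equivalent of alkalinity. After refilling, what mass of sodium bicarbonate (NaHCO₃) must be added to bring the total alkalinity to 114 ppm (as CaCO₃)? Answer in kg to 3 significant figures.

Volume: 58,500 US gal × 3.785 L/gal = 221,422 L.
After draining 16% and refilling: 120 × 0.84 + 13 × 0.16 = 102.88 ppm.
Deficit to target: 114 − 102.88 = 11.12 mg/L.
As CaCO₃: 11.12 mg/L × 221,422 L = 2462 g; ÷ 50 g/eq ÷ 1 = 49.24 mol NaHCO₃.
Mass: 49.24 × 84 = 4137 g.

4.14 kg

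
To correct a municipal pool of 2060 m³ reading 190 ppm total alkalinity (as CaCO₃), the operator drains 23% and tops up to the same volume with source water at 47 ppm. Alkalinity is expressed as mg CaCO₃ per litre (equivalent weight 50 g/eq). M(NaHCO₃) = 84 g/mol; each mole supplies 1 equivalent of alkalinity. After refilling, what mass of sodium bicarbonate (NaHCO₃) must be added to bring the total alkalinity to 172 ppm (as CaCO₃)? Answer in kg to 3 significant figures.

51.5 kg

Volume: 2060 m³ = 2,060,000 L.
After draining 23% and refilling: 190 × 0.77 + 47 × 0.23 = 157.11 ppm.
Deficit to target: 172 − 157.11 = 14.89 mg/L.
As CaCO₃: 14.89 mg/L × 2,060,000 L = 30,670 g; ÷ 50 g/eq ÷ 1 = 613.5 mol NaHCO₃.
Mass: 613.5 × 84 = 51,530 g.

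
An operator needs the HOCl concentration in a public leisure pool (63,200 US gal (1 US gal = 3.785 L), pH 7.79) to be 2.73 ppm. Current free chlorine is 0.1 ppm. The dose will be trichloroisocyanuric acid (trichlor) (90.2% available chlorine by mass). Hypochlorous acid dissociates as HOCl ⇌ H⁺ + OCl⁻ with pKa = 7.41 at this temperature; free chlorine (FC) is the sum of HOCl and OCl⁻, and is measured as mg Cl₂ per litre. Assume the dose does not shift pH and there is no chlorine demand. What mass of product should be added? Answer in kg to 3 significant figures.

2.43 kg

Volume: 63,200 US gal × 3.785 L/gal = 239,212 L.
[OCl⁻]/[HOCl] = 10^(pH − pKa) = 10^(7.79 − 7.41) = 2.399; fraction as HOCl = 1/(1 + 2.399) = 0.2942.
Free chlorine required for 2.73 ppm HOCl: 2.73 / 0.2942 = 9.279 ppm.
FC to add: 9.279 − 0.1 = 9.179 mg/L as Cl₂.
Cl₂ equivalent: 9.179 mg/L × 239,212 L = 2196 g.
Product at 90.2% available Cl: 2196 / 0.902 = 2434 g.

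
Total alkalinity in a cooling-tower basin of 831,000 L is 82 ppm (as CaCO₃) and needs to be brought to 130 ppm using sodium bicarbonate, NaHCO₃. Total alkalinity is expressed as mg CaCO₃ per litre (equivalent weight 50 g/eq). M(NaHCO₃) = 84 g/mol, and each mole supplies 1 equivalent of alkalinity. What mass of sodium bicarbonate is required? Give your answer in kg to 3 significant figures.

67.0 kg

Alkalinity to add: (130 − 82) = 48 mg/L as CaCO₃ × 831,000 L = 39,890 g as CaCO₃.
Equivalents: 39,890 g ÷ 50 g/eq = 797.8 eq.
NaHCO₃ supplies 1 eq per mole → 797.8 mol.
Mass: 797.8 mol × 84 g/mol = 67,010 g.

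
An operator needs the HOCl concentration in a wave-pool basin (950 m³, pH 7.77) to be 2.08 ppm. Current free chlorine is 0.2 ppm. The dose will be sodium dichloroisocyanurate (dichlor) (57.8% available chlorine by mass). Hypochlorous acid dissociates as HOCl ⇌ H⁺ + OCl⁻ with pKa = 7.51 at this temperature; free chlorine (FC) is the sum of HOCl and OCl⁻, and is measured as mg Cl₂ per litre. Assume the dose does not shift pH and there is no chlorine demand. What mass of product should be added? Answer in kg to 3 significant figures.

9.31 kg

Volume: 950 m³ = 950,000 L.
[OCl⁻]/[HOCl] = 10^(pH − pKa) = 10^(7.77 − 7.51) = 1.82; fraction as HOCl = 1/(1 + 1.82) = 0.3546.
Free chlorine required for 2.08 ppm HOCl: 2.08 / 0.3546 = 5.865 ppm.
FC to add: 5.865 − 0.2 = 5.665 mg/L as Cl₂.
Cl₂ equivalent: 5.665 mg/L × 950,000 L = 5382 g.
Product at 57.8% available Cl: 5382 / 0.578 = 9311 g.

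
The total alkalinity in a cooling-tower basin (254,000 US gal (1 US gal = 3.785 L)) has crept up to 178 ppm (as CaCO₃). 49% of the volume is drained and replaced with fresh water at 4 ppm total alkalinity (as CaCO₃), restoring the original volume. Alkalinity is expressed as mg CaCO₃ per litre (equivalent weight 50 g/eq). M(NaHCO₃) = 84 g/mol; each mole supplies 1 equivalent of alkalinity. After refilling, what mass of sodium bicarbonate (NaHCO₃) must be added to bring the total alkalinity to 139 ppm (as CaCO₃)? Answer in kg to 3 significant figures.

74.7 kg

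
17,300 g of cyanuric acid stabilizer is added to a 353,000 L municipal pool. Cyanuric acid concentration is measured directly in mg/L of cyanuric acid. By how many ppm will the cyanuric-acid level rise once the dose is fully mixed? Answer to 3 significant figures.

49.0 ppm

Rise: 17,300 g / 353,000 L × 1000 = 49.01 mg/L.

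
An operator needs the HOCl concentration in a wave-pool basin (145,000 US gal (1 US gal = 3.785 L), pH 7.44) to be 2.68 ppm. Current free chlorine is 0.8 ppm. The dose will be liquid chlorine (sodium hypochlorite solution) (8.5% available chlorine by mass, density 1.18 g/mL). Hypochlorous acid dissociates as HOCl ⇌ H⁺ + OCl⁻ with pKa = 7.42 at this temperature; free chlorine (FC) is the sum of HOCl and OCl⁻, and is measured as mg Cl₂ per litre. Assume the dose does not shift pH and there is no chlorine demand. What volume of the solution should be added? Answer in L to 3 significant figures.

Volume: 145,000 US gal × 3.785 L/gal = 548,825 L.
[OCl⁻]/[HOCl] = 10^(pH − pKa) = 10^(7.44 − 7.42) = 1.047; fraction as HOCl = 1/(1 + 1.047) = 0.4885.
Free chlorine required for 2.68 ppm HOCl: 2.68 / 0.4885 = 5.486 ppm.
FC to add: 5.486 − 0.8 = 4.686 mg/L as Cl₂.
Cl₂ equivalent: 4.686 mg/L × 548,825 L = 2572 g.
Product at 8.5% available Cl: 2572 / 0.085 = 30,260 g.
Volume: 30,260 g ÷ 1.18 g/mL = 25,640 mL.

25.6 L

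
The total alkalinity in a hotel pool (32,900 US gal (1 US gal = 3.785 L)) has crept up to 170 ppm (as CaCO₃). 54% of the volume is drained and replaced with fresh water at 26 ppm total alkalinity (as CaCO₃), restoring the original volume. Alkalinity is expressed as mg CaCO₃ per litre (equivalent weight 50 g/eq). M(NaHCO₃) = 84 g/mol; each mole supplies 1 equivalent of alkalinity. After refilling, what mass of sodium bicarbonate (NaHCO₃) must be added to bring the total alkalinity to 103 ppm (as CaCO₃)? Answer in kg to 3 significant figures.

2.25 kg

Volume: 32,900 US gal × 3.785 L/gal = 124,526 L.
After draining 54% and refilling: 170 × 0.46 + 26 × 0.54 = 92.24 ppm.
Deficit to target: 103 − 92.24 = 10.76 mg/L.
As CaCO₃: 10.76 mg/L × 124,526 L = 1340 g; ÷ 50 g/eq ÷ 1 = 26.8 mol NaHCO₃.
Mass: 26.8 × 84 = 2251 g.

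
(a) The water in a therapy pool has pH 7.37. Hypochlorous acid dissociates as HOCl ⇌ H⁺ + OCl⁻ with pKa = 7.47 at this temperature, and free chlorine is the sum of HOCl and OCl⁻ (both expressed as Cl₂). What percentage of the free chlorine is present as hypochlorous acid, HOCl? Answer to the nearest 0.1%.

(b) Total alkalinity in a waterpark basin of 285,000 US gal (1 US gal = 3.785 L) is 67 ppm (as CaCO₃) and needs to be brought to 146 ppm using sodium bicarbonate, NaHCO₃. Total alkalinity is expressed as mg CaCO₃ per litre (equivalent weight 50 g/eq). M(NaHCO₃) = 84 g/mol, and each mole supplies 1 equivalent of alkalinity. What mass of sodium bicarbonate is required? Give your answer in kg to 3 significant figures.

(a) 55.7%; (b) 143 kg

(a) [OCl⁻]/[HOCl] = 10^(pH − pKa) = 10^(7.37 − 7.47) = 10^-0.10 = 0.7943.
(a) Fraction as HOCl = 1 / (1 + 0.7943) = 0.5573.

(b) Volume: 285,000 US gal × 3.785 L/gal = 1,078,725 L.
(b) Alkalinity to add: (146 − 67) = 79 mg/L as CaCO₃ × 1,078,725 L = 85,220 g as CaCO₃.
(b) Equivalents: 85,220 g ÷ 50 g/eq = 1704 eq.
(b) NaHCO₃ supplies 1 eq per mole → 1704 mol.
(b) Mass: 1704 mol × 84 g/mol = 143,200 g.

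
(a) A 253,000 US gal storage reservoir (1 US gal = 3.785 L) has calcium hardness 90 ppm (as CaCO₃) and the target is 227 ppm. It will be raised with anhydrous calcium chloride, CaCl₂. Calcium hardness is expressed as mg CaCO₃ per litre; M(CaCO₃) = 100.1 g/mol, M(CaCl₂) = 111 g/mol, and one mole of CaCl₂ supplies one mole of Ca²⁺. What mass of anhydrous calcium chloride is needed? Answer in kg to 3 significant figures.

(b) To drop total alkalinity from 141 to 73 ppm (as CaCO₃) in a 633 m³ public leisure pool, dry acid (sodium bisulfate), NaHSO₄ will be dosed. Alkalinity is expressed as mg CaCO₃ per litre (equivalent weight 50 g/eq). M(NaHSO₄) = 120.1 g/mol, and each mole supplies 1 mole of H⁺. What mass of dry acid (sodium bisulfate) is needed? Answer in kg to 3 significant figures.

(a) 145 kg; (b) 103 kg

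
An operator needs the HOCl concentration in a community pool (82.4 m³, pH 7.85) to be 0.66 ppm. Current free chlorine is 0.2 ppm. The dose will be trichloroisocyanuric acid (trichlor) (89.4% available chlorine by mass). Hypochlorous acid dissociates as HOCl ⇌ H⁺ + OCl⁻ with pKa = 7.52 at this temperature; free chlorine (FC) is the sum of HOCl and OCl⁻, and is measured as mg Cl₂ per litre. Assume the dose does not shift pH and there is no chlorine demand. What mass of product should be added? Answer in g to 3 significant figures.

Volume: 82.4 m³ = 82,400 L.
[OCl⁻]/[HOCl] = 10^(pH − pKa) = 10^(7.85 − 7.52) = 2.138; fraction as HOCl = 1/(1 + 2.138) = 0.3187.
Free chlorine required for 0.66 ppm HOCl: 0.66 / 0.3187 = 2.071 ppm.
FC to add: 2.071 − 0.2 = 1.871 mg/L as Cl₂.
Cl₂ equivalent: 1.871 mg/L × 82,400 L = 154.2 g.
Product at 89.4% available Cl: 154.2 / 0.894 = 172.5 g.

172 g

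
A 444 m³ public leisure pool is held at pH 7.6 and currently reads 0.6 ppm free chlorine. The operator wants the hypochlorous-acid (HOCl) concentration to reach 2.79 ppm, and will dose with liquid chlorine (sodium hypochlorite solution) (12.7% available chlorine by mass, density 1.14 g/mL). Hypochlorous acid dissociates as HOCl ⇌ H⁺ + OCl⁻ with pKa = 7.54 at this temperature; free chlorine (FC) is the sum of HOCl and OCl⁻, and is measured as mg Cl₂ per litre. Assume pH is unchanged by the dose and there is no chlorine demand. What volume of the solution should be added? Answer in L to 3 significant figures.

Volume: 444 m³ = 444,000 L.
[OCl⁻]/[HOCl] = 10^(pH − pKa) = 10^(7.6 − 7.54) = 1.148; fraction as HOCl = 1/(1 + 1.148) = 0.4655.
Free chlorine required for 2.79 ppm HOCl: 2.79 / 0.4655 = 5.993 ppm.
FC to add: 5.993 − 0.6 = 5.393 mg/L as Cl₂.
Cl₂ equivalent: 5.393 mg/L × 444,000 L = 2395 g.
Product at 12.7% available Cl: 2395 / 0.127 = 18,860 g.
Volume: 18,860 g ÷ 1.14 g/mL = 16,540 mL.

16.5 L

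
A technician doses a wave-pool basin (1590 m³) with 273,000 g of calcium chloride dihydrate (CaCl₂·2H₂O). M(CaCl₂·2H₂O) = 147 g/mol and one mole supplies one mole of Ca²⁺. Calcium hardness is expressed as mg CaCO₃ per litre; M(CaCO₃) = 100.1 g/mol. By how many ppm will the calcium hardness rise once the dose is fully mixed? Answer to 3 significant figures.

117 ppm

Volume: 1590 m³ = 1,590,000 L.
Moles of Ca²⁺: 273,000 g ÷ 147 g/mol = 1857 mol.
As CaCO₃: 1857 mol × 100.1 g/mol = 185,900 g.
Rise: 185,900 g / 1,590,000 L × 1000 = 116.9 mg/L.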